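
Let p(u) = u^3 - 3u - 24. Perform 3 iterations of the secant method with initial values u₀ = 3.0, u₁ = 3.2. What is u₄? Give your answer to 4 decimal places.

p(3.0) = -6.000000, p(3.2) = -0.832000
u₂ = 3.200000 − (-0.832000)·(3.200000 − 3.000000) / (-0.832000 − (-6.000000)) = 3.200000 − (-0.166400)/(5.168000) = 3.232198
p(3.232198) = 0.070518
u₃ = 3.232198 − 0.070518·(3.232198 − 3.200000) / (0.070518 − (-0.832000)) = 3.232198 − (0.002271)/(0.902518) = 3.229682
p(3.229682) = -0.000722
u₄ = 3.229682 − (-0.000722)·(3.229682 − 3.232198) / (-0.000722 − 0.070518) = 3.229682 − (0.000002)/(-0.071240) = 3.229708

3.2297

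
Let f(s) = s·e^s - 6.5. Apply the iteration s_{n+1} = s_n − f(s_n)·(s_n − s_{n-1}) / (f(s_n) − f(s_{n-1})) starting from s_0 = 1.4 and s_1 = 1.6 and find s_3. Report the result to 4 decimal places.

f(1.4) = -0.822720, f(1.6) = 1.424852
s_2 = 1.600000 − 1.424852·(1.600000 − 1.400000) / (1.424852 − (-0.822720)) = 1.600000 − (0.284970)/(2.247572) = 1.473210
f(1.473210) = -0.072066
s_3 = 1.473210 − (-0.072066)·(1.473210 − 1.600000) / (-0.072066 − 1.424852) = 1.473210 − (0.009137)/(-1.496918) = 1.479314

1.4793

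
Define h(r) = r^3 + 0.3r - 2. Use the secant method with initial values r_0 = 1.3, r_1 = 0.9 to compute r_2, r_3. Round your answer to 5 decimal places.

h(1.3) = 0.5870000, h(0.9) = -1.0010000
r_2 = 0.9000000 − (-1.0010000)·(0.9000000 − 1.3000000) / (-1.0010000 − 0.5870000) = 0.9000000 − (0.4004000)/(-1.5880000) = 1.1521411
h(1.1521411) = -0.1249722
r_3 = 1.1521411 − (-0.1249722)·(1.1521411 − 0.9000000) / (-0.1249722 − (-1.0010000)) = 1.1521411 − (-0.0315106)/(0.8760278) = 1.1881110

1.15214, 1.18811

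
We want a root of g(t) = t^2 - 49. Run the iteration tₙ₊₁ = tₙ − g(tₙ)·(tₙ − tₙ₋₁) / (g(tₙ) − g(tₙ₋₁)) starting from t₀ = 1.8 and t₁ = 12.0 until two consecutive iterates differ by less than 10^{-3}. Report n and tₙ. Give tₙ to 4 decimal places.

g(1.8) = -45.760000, g(12.0) = 95.000000
t₂ = 12.000000 − 95.000000·(10.200000)/(140.760000) = 5.115942;  |Δ| = 6.884058
g(5.115942) = -22.827137
t₃ = 5.115942 − (-22.827137)·(-6.884058)/(-117.827137) = 6.449619;  |Δ| = 1.333677
g(6.449619) = -7.402415
t₄ = 6.449619 − (-7.402415)·(1.333677)/(15.424722) = 7.089658;  |Δ| = 0.640039
g(7.089658) = 1.263256
t₅ = 7.089658 − 1.263256·(0.640039)/(8.665672) = 6.996355;  |Δ| = 0.093303
g(6.996355) = -0.051012
t₆ = 6.996355 − (-0.051012)·(-0.093303)/(-1.314269) = 6.999977;  |Δ| = 0.003621
g(6.999977) = -0.000325
t₇ = 6.999977 − (-0.000325)·(0.003621)/(0.050687) = 7.000000;  |Δ| = 0.000023
|t₇ − t₆| = 0.000023 < 10^{-3}

n = 7, tₙ = 7.0000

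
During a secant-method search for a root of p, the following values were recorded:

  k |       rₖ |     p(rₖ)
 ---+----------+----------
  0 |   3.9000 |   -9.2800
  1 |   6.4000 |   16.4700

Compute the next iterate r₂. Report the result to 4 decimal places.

4.8010

r₂ = 6.4000 − 16.4700·(6.4000 − 3.9000) / (16.4700 − (-9.2800))
   = 6.4000 − (41.175000)/(25.750000) = 4.800971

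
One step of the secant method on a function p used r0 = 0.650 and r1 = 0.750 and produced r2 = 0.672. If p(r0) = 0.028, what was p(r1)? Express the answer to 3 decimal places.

-0.099

The secant line through (0.650, 0.028) and (0.750, p(r1)) crosses zero at r2 = 0.672.
So (0.650, 0.028), (0.750, p(r1)), (0.672, 0) are collinear:
p(r1) = 0.028 · (0.750 − 0.672) / (0.650 − 0.672) = 0.028 · (0.07800)/(-0.02200) = -0.09927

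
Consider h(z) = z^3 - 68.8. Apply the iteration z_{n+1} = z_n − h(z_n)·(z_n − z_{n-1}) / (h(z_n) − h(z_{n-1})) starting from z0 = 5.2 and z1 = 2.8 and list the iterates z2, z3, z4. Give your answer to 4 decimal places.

3.7476, 4.2469, 4.0844

h(5.2) = 71.808000, h(2.8) = -46.848000
z2 = 2.800000 − (-46.848000)·(2.800000 − 5.200000) / (-46.848000 − 71.808000) = 2.800000 − (112.435200)/(-118.656000) = 3.747573
h(3.747573) = -16.167956
z3 = 3.747573 − (-16.167956)·(3.747573 − 2.800000) / (-16.167956 − (-46.848000)) = 3.747573 − (-15.320315)/(30.680044) = 4.246930
h(4.246930) = 7.799415
z4 = 4.246930 − 7.799415·(4.246930 − 3.747573) / (7.799415 − (-16.167956)) = 4.246930 − (3.894698)/(23.967371) = 4.084430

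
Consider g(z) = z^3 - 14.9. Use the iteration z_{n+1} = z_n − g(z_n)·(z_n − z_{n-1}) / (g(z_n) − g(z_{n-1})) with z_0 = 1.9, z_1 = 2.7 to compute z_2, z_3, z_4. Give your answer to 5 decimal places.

g(1.9) = -8.0410000, g(2.7) = 4.7830000
z_2 = 2.7000000 − 4.7830000·(2.7000000 − 1.9000000) / (4.7830000 − (-8.0410000)) = 2.7000000 − (3.8264000)/(12.8240000) = 2.4016220
g(2.4016220) = -1.0479536
z_3 = 2.4016220 − (-1.0479536)·(2.4016220 − 2.7000000) / (-1.0479536 − 4.7830000) = 2.4016220 − (0.3126863)/(-5.8309536) = 2.4552472
g(2.4552472) = -0.0991834
z_4 = 2.4552472 − (-0.0991834)·(2.4552472 − 2.4016220) / (-0.0991834 − (-1.0479536)) = 2.4552472 − (-0.0053187)/(0.9487702) = 2.4608531

2.40162, 2.45525, 2.46085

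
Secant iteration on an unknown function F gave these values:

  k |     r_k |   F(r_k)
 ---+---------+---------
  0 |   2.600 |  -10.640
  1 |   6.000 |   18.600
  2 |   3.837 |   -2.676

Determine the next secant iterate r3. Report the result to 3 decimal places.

r3 = 3.837 − (-2.676)·(3.837 − 6.000) / (-2.676 − 18.600)
   = 3.837 − (5.78819)/(-21.27600) = 4.10905

4.109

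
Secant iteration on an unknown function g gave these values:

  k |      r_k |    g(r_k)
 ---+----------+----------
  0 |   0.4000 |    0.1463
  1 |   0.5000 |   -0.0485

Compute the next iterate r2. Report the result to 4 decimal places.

r2 = 0.5000 − (-0.0485)·(0.5000 − 0.4000) / (-0.0485 − 0.1463)
   = 0.5000 − (-0.004850)/(-0.194800) = 0.475103

0.4751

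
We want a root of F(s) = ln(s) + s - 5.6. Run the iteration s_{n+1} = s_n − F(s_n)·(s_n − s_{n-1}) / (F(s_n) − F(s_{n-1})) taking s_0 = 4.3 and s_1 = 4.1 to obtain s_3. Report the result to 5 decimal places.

4.17168

F(4.3) = 0.1586150, F(4.1) = -0.0890130
s_2 = 4.1000000 − (-0.0890130)·(4.1000000 − 4.3000000) / (-0.0890130 − 0.1586150) = 4.1000000 − (0.0178026)/(-0.2476280) = 4.1718925
F(4.1718925) = 0.0002623
s_3 = 4.1718925 − 0.0002623·(4.1718925 − 4.1000000) / (0.0002623 − (-0.0890130)) = 4.1718925 − (0.0000189)/(0.0892753) = 4.1716813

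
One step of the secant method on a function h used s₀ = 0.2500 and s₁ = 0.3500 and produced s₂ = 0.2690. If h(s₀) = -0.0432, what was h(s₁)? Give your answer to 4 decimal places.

0.1842

The secant line through (0.2500, -0.0432) and (0.3500, h(s₁)) crosses zero at s₂ = 0.2690.
So (0.2500, -0.0432), (0.3500, h(s₁)), (0.2690, 0) are collinear:
h(s₁) = -0.0432 · (0.3500 − 0.2690) / (0.2500 − 0.2690) = -0.0432 · (0.081000)/(-0.019000) = 0.184168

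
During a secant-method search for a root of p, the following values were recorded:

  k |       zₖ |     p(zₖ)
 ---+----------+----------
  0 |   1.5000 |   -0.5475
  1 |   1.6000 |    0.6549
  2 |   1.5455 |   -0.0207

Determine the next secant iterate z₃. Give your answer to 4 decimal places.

1.5472

z₃ = 1.5455 − (-0.0207)·(1.5455 − 1.6000) / (-0.0207 − 0.6549)
   = 1.5455 − (0.001128)/(-0.675600) = 1.547170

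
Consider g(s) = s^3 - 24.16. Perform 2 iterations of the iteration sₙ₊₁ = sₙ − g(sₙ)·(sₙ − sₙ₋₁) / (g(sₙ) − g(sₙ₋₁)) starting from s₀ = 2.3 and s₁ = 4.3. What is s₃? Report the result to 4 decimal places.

g(2.3) = -11.993000, g(4.3) = 55.347000
s₂ = 4.300000 − 55.347000·(4.300000 − 2.300000) / (55.347000 − (-11.993000)) = 4.300000 − (110.694000)/(67.340000) = 2.656192
g(2.656192) = -5.419610
s₃ = 2.656192 − (-5.419610)·(2.656192 − 4.300000) / (-5.419610 − 55.347000) = 2.656192 − (8.908796)/(-60.766610) = 2.802799

2.8028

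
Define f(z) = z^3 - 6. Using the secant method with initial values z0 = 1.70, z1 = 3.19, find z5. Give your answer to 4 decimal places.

f(1.70) = -1.087000, f(3.19) = 26.461759
z2 = 3.190000 − 26.461759·(3.190000 − 1.700000) / (26.461759 − (-1.087000)) = 3.190000 − (39.428021)/(27.548759) = 1.758791
f(1.758791) = -0.559448
z3 = 1.758791 − (-0.559448)·(1.758791 − 3.190000) / (-0.559448 − 26.461759) = 1.758791 − (0.800686)/(-27.021207) = 1.788423
f(1.788423) = -0.279805
z4 = 1.788423 − (-0.279805)·(1.788423 − 1.758791) / (-0.279805 − (-0.559448)) = 1.788423 − (-0.008291)/(0.279643) = 1.818072
f(1.818072) = 0.009430
z5 = 1.818072 − 0.009430·(1.818072 − 1.788423) / (0.009430 − (-0.279805)) = 1.818072 − (0.000280)/(0.289235) = 1.817105

1.8171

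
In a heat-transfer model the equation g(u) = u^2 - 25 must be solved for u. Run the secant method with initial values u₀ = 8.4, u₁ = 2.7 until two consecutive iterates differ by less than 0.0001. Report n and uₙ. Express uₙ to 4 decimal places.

g(8.4) = 45.560000, g(2.7) = -17.710000
u₂ = 2.700000 − (-17.710000)·(-5.700000)/(-63.270000) = 4.295495;  |Δ| = 1.595495
g(4.295495) = -6.548718
u₃ = 4.295495 − (-6.548718)·(1.595495)/(11.161282) = 5.231629;  |Δ| = 0.936134
g(5.231629) = 2.369943
u₄ = 5.231629 − 2.369943·(0.936134)/(8.918662) = 4.982872;  |Δ| = 0.248757
g(4.982872) = -0.170990
u₅ = 4.982872 − (-0.170990)·(-0.248757)/(-2.540933) = 4.999612;  |Δ| = 0.016740
g(4.999612) = -0.003884
u₆ = 4.999612 − (-0.003884)·(0.016740)/(0.167106) = 5.000001;  |Δ| = 0.000389
g(5.000001) = 0.000007
u₇ = 5.000001 − 0.000007·(0.000389)/(0.003891) = 5.000000;  |Δ| = 0.000001
|u₇ − u₆| = 0.000001 < 0.0001

n = 7, uₙ = 5.0000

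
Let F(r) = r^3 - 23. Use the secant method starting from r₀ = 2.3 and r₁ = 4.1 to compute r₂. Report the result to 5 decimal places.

F(2.3) = -10.8330000, F(4.1) = 45.9210000
r₂ = 4.1000000 − 45.9210000·(4.1000000 − 2.3000000) / (45.9210000 − (-10.8330000)) = 4.1000000 − (82.6578000)/(56.7540000) = 2.6435775

2.64358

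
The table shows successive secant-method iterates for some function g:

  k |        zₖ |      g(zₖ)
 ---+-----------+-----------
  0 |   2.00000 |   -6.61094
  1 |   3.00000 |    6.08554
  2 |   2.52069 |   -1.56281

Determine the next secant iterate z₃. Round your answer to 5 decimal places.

z₃ = 2.52069 − (-1.56281)·(2.52069 − 3.00000) / (-1.56281 − 6.08554)
   = 2.52069 − (0.7490705)/(-7.6483500) = 2.6186288

2.61863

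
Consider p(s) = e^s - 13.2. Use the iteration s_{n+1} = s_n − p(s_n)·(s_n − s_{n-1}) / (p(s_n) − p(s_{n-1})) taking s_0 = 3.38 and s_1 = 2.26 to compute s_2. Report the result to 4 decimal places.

2.4647

p(3.38) = 16.170771, p(2.26) = -3.616911
s_2 = 2.260000 − (-3.616911)·(2.260000 − 3.380000) / (-3.616911 − 16.170771) = 2.260000 − (4.050940)/(-19.787682) = 2.464720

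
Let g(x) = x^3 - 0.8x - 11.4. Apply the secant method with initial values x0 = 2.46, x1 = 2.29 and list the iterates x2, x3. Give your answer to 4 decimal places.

2.3658, 2.3691

g(2.46) = 1.518936, g(2.29) = -1.223011
x2 = 2.290000 − (-1.223011)·(2.290000 − 2.460000) / (-1.223011 − 1.518936) = 2.290000 − (0.207912)/(-2.741947) = 2.365826
g(2.365826) = -0.050813
x3 = 2.365826 − (-0.050813)·(2.365826 − 2.290000) / (-0.050813 − (-1.223011)) = 2.365826 − (-0.003853)/(1.172198) = 2.369113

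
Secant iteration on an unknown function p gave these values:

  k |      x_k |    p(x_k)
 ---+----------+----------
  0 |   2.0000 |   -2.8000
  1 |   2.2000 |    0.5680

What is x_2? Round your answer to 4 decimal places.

x_2 = 2.2000 − 0.5680·(2.2000 − 2.0000) / (0.5680 − (-2.8000))
   = 2.2000 − (0.113600)/(3.368000) = 2.166271

2.1663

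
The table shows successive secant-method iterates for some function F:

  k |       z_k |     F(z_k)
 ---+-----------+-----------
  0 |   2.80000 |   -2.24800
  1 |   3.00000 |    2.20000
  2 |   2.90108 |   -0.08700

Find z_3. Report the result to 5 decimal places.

z_3 = 2.90108 − (-0.08700)·(2.90108 − 3.00000) / (-0.08700 − 2.20000)
   = 2.90108 − (0.0086060)/(-2.2870000) = 2.9048430

2.90484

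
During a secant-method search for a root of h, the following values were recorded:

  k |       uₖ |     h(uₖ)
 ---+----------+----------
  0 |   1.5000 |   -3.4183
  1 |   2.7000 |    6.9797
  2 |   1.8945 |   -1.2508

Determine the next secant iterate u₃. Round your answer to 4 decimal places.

2.0169

u₃ = 1.8945 − (-1.2508)·(1.8945 − 2.7000) / (-1.2508 − 6.9797)
   = 1.8945 − (1.007519)/(-8.230500) = 2.016913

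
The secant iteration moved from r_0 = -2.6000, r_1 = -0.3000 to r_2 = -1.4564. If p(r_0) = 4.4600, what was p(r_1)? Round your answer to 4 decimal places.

-4.5099

The secant line through (-2.6000, 4.4600) and (-0.3000, p(r_1)) crosses zero at r_2 = -1.4564.
So (-2.6000, 4.4600), (-0.3000, p(r_1)), (-1.4564, 0) are collinear:
p(r_1) = 4.4600 · (-0.3000 − (-1.4564)) / (-2.6000 − (-1.4564)) = 4.4600 · (1.156400)/(-1.143600) = -4.509920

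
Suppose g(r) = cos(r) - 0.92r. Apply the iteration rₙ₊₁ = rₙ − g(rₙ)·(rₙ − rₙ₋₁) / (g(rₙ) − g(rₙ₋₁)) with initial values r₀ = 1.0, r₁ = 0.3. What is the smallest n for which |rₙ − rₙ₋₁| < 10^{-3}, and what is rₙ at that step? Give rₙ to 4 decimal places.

g(1.0) = -0.379698, g(0.3) = 0.679336
r₂ = 0.300000 − 0.679336·(-0.700000)/(1.059034) = 0.749028;  |Δ| = 0.449028
g(0.749028) = 0.043246
r₃ = 0.749028 − 0.043246·(0.449028)/(-0.636090) = 0.779556;  |Δ| = 0.030528
g(0.779556) = -0.005965
r₄ = 0.779556 − (-0.005965)·(0.030528)/(-0.049211) = 0.775855;  |Δ| = 0.003701
g(0.775855) = 0.000036
r₅ = 0.775855 − 0.000036·(-0.003701)/(0.006001) = 0.775877;  |Δ| = 0.000022
|r₅ − r₄| = 0.000022 < 10^{-3}

n = 5, rₙ = 0.7759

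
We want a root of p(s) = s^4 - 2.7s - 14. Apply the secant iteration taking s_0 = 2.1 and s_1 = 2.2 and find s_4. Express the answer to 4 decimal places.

2.1064

p(2.1) = -0.221900, p(2.2) = 3.485600
s_2 = 2.200000 − 3.485600·(2.200000 − 2.100000) / (3.485600 − (-0.221900)) = 2.200000 − (0.348560)/(3.707500) = 2.105985
p(2.105985) = -0.015396
s_3 = 2.105985 − (-0.015396)·(2.105985 − 2.200000) / (-0.015396 − 3.485600) = 2.105985 − (0.001447)/(-3.500996) = 2.106399
p(2.106399) = -0.001061
s_4 = 2.106399 − (-0.001061)·(2.106399 − 2.105985) / (-0.001061 − (-0.015396)) = 2.106399 − (0.000000)/(0.014335) = 2.106429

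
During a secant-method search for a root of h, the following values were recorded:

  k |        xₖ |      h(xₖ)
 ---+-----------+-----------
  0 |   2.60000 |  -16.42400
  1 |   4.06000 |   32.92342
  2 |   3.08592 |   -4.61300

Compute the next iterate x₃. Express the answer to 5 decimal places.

3.20563

x₃ = 3.08592 − (-4.61300)·(3.08592 − 4.06000) / (-4.61300 − 32.92342)
   = 3.08592 − (4.4934310)/(-37.5364200) = 3.2056286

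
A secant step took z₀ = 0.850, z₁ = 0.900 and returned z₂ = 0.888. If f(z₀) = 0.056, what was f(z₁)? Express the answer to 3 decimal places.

-0.018

The secant line through (0.850, 0.056) and (0.900, f(z₁)) crosses zero at z₂ = 0.888.
So (0.850, 0.056), (0.900, f(z₁)), (0.888, 0) are collinear:
f(z₁) = 0.056 · (0.900 − 0.888) / (0.850 − 0.888) = 0.056 · (0.01200)/(-0.03800) = -0.01768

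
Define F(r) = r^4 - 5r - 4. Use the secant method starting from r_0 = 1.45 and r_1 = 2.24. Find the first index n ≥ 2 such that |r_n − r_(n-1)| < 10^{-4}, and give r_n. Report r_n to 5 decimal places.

n = 7, r_n = 1.92045

F(1.45) = -6.8294938, F(2.24) = 9.9763098
r_2 = 2.2400000 − 9.9763098·(0.7900000)/(16.8058035) = 1.7710379;  |Δ| = 0.4689621
F(1.7710379) = -3.0170850
r_3 = 1.7710379 − (-3.0170850)·(-0.4689621)/(-12.9933948) = 1.8799316;  |Δ| = 0.1088937
F(1.8799316) = -0.9094928
r_4 = 1.8799316 − (-0.9094928)·(0.1088937)/(2.1075922) = 1.9269227;  |Δ| = 0.0469911
F(1.9269227) = 0.1519854
r_5 = 1.9269227 − 0.1519854·(0.0469911)/(1.0614782) = 1.9201943;  |Δ| = 0.0067283
F(1.9201943) = -0.0059237
r_6 = 1.9201943 − (-0.0059237)·(-0.0067283)/(-0.1579091) = 1.9204467;  |Δ| = 0.0002524
F(1.9204467) = -0.0000362
r_7 = 1.9204467 − (-0.0000362)·(0.0002524)/(0.0058874) = 1.9204483;  |Δ| = 0.0000016
|r_7 − r_6| = 0.0000016 < 10^{-4}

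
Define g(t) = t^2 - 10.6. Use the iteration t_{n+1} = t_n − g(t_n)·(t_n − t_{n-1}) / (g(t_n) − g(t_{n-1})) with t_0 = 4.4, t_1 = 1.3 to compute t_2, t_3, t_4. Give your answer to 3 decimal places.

g(4.4) = 8.76000, g(1.3) = -8.91000
t_2 = 1.30000 − (-8.91000)·(1.30000 − 4.40000) / (-8.91000 − 8.76000) = 1.30000 − (27.62100)/(-17.67000) = 2.86316
g(2.86316) = -2.40233
t_3 = 2.86316 − (-2.40233)·(2.86316 − 1.30000) / (-2.40233 − (-8.91000)) = 2.86316 − (-3.75522)/(6.50767) = 3.44020
g(3.44020) = 1.23499
t_4 = 3.44020 − 1.23499·(3.44020 − 2.86316) / (1.23499 − (-2.40233)) = 3.44020 − (0.71265)/(3.63732) = 3.24428

2.863, 3.440, 3.244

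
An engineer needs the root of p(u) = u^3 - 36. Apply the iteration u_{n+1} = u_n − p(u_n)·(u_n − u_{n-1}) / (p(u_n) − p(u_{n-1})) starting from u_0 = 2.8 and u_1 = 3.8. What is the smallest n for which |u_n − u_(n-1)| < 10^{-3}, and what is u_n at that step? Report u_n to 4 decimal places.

n = 5, u_n = 3.3019

p(2.8) = -14.048000, p(3.8) = 18.872000
u_2 = 3.800000 − 18.872000·(1.000000)/(32.920000) = 3.226731;  |Δ| = 0.573269
p(3.226731) = -2.403930
u_3 = 3.226731 − (-2.403930)·(-0.573269)/(-21.275930) = 3.291504;  |Δ| = 0.064773
p(3.291504) = -0.339848
u_4 = 3.291504 − (-0.339848)·(0.064773)/(2.064083) = 3.302169;  |Δ| = 0.010665
p(3.302169) = 0.007901
u_5 = 3.302169 − 0.007901·(0.010665)/(0.347748) = 3.301926;  |Δ| = 0.000242
|u_5 − u_4| = 0.000242 < 10^{-3}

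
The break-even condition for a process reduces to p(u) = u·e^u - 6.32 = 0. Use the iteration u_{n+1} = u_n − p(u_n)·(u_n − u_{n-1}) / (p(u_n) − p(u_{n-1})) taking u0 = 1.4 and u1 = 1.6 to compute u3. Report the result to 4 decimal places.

p(1.4) = -0.642720, p(1.6) = 1.604852
u2 = 1.600000 − 1.604852·(1.600000 − 1.400000) / (1.604852 − (-0.642720)) = 1.600000 − (0.320970)/(2.247572) = 1.457192
p(1.457192) = -0.062981
u3 = 1.457192 − (-0.062981)·(1.457192 − 1.600000) / (-0.062981 − 1.604852) = 1.457192 − (0.008994)/(-1.667832) = 1.462585

1.4626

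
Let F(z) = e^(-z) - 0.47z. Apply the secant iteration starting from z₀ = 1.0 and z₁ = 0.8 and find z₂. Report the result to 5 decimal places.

F(1.0) = -0.1021206, F(0.8) = 0.0733290
z₂ = 0.8000000 − 0.0733290·(0.8000000 − 1.0000000) / (0.0733290 − (-0.1021206)) = 0.8000000 − (-0.0146658)/(0.1754495) = 0.8835898

0.88359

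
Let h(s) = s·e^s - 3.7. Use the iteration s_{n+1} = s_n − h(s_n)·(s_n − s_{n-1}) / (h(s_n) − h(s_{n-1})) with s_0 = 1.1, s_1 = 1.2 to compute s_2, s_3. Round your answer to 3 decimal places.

1.158, 1.160

h(1.1) = -0.39542, h(1.2) = 0.28414
s_2 = 1.20000 − 0.28414·(1.20000 − 1.10000) / (0.28414 − (-0.39542)) = 1.20000 − (0.02841)/(0.67956) = 1.15819
h(1.15819) = -0.01215
s_3 = 1.15819 − (-0.01215)·(1.15819 − 1.20000) / (-0.01215 − 0.28414) = 1.15819 − (0.00051)/(-0.29629) = 1.15990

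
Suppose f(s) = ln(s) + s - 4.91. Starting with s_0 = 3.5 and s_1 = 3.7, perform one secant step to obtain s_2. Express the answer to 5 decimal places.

3.62305

f(3.5) = -0.1572370, f(3.7) = 0.0983328
s_2 = 3.7000000 − 0.0983328·(3.7000000 − 3.5000000) / (0.0983328 − (-0.1572370)) = 3.7000000 − (0.0196666)/(0.2555699) = 3.6230482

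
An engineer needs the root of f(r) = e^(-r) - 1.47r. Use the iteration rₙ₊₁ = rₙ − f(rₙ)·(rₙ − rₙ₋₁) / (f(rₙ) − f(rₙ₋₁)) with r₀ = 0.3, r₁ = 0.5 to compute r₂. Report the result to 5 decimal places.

f(0.3) = 0.2998182, f(0.5) = -0.1284693
r₂ = 0.5000000 − (-0.1284693)·(0.5000000 − 0.3000000) / (-0.1284693 − 0.2998182) = 0.5000000 − (-0.0256939)/(-0.4282876) = 0.4400079

0.44001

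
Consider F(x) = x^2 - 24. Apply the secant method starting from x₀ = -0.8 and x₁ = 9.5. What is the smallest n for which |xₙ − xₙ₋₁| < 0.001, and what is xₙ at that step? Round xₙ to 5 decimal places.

n = 8, xₙ = 4.89898

F(-0.8) = -23.3600000, F(9.5) = 66.2500000
x₂ = 9.5000000 − 66.2500000·(10.3000000)/(89.6100000) = 1.8850575;  |Δ| = 7.6149425
F(1.8850575) = -20.4465583
x₃ = 1.8850575 − (-20.4465583)·(-7.6149425)/(-86.6965583) = 3.6809692;  |Δ| = 1.7959117
F(3.6809692) = -10.4504657
x₄ = 3.6809692 − (-10.4504657)·(1.7959117)/(9.9960926) = 5.5585142;  |Δ| = 1.8775450
F(5.5585142) = 6.8970805
x₅ = 5.5585142 − 6.8970805·(1.8775450)/(17.3475462) = 4.8120352;  |Δ| = 0.7464790
F(4.8120352) = -0.8443170
x₆ = 4.8120352 − (-0.8443170)·(-0.7464790)/(-7.7413975) = 4.8934501;  |Δ| = 0.0814149
F(4.8934501) = -0.0541461
x₇ = 4.8934501 − (-0.0541461)·(0.0814149)/(0.7901709) = 4.8990290;  |Δ| = 0.0055789
F(4.8990290) = 0.0004853
x₈ = 4.8990290 − 0.0004853·(0.0055789)/(0.0546314) = 4.8989795;  |Δ| = 0.0000496
|x₈ − x₇| = 0.0000496 < 0.001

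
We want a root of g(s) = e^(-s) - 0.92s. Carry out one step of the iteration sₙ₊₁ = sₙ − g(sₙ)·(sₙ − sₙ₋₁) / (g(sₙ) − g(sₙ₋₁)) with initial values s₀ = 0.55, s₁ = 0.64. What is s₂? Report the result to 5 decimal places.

g(0.55) = 0.0709498, g(0.64) = -0.0615076
s₂ = 0.6400000 − (-0.0615076)·(0.6400000 − 0.5500000) / (-0.0615076 − 0.0709498) = 0.6400000 − (-0.0055357)/(-0.1324574) = 0.5982078

0.59821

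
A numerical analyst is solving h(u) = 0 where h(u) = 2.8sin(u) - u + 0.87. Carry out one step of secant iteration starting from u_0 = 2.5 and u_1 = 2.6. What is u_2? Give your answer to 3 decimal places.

h(2.5) = 0.04572, h(2.6) = -0.28660
u_2 = 2.60000 − (-0.28660)·(2.60000 − 2.50000) / (-0.28660 − 0.04572) = 2.60000 − (-0.02866)/(-0.33232) = 2.51376

2.514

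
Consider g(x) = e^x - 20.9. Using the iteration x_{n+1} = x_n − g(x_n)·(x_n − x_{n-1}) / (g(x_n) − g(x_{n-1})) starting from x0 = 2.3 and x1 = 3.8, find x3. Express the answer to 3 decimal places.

g(2.3) = -10.92582, g(3.8) = 23.80118
x2 = 3.80000 − 23.80118·(3.80000 − 2.30000) / (23.80118 − (-10.92582)) = 3.80000 − (35.70178)/(34.72700) = 2.77193
g(2.77193) = -4.91053
x3 = 2.77193 − (-4.91053)·(2.77193 − 3.80000) / (-4.91053 − 23.80118) = 2.77193 − (5.04837)/(-28.71171) = 2.94776

2.948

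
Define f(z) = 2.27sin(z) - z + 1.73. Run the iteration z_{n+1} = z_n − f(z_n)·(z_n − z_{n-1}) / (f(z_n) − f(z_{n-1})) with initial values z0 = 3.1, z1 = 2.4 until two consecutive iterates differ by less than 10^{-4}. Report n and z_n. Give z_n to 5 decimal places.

f(3.1) = -1.2756119, f(2.4) = 0.8633014
z2 = 2.4000000 − 0.8633014·(-0.7000000)/(2.1389133) = 2.6825318;  |Δ| = 0.2825318
f(2.6825318) = 0.0533197
z3 = 2.6825318 − 0.0533197·(0.2825318)/(-0.8099817) = 2.7011304;  |Δ| = 0.0185986
f(2.7011304) = -0.0032985
z4 = 2.7011304 − (-0.0032985)·(0.0185986)/(-0.0566182) = 2.7000469;  |Δ| = 0.0010835
f(2.7000469) = 0.0000093
z5 = 2.7000469 − 0.0000093·(-0.0010835)/(0.0033078) = 2.7000499;  |Δ| = 0.0000031
|z5 − z4| = 0.0000031 < 10^{-4}

n = 5, z_n = 2.70005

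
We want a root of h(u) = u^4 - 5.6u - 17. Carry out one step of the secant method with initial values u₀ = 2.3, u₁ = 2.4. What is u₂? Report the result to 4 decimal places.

2.3409

h(2.3) = -1.895900, h(2.4) = 2.737600
u₂ = 2.400000 − 2.737600·(2.400000 − 2.300000) / (2.737600 − (-1.895900)) = 2.400000 − (0.273760)/(4.633500) = 2.340917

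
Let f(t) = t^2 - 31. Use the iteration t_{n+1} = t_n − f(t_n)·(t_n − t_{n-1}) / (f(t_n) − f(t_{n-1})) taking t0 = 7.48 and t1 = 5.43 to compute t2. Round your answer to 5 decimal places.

5.54736

f(7.48) = 24.9504000, f(5.43) = -1.5151000
t2 = 5.4300000 − (-1.5151000)·(5.4300000 − 7.4800000) / (-1.5151000 − 24.9504000) = 5.4300000 − (3.1059550)/(-26.4655000) = 5.5473586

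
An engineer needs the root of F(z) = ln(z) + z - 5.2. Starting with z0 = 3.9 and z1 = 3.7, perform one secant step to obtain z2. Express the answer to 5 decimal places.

3.85173

F(3.9) = 0.0609766, F(3.7) = -0.1916672
z2 = 3.7000000 − (-0.1916672)·(3.7000000 − 3.9000000) / (-0.1916672 − 0.0609766) = 3.7000000 − (0.0383334)/(-0.2526437) = 3.8517292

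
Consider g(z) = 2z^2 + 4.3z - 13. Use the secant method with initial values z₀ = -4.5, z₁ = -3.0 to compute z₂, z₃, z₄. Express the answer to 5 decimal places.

-3.73832, -3.86088, -3.84152

g(-4.5) = 8.1500000, g(-3.0) = -7.9000000
z₂ = -3.0000000 − (-7.9000000)·(-3.0000000 − (-4.5000000)) / (-7.9000000 − 8.1500000) = -3.0000000 − (-11.8500000)/(-16.0500000) = -3.7383178
g(-3.7383178) = -1.1247271
z₃ = -3.7383178 − (-1.1247271)·(-3.7383178 − (-3.0000000)) / (-1.1247271 − (-7.9000000)) = -3.7383178 − (0.8304060)/(6.7752729) = -3.8608820
g(-3.8608820) = 0.2110266
z₄ = -3.8608820 − 0.2110266·(-3.8608820 − (-3.7383178)) / (0.2110266 − (-1.1247271)) = -3.8608820 − (-0.0258643)/(1.3357537) = -3.8415189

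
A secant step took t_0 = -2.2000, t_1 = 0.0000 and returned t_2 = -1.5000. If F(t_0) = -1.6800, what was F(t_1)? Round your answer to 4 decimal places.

3.6000

The secant line through (-2.2000, -1.6800) and (0.0000, F(t_1)) crosses zero at t_2 = -1.5000.
So (-2.2000, -1.6800), (0.0000, F(t_1)), (-1.5000, 0) are collinear:
F(t_1) = -1.6800 · (0.0000 − (-1.5000)) / (-2.2000 − (-1.5000)) = -1.6800 · (1.500000)/(-0.700000) = 3.600000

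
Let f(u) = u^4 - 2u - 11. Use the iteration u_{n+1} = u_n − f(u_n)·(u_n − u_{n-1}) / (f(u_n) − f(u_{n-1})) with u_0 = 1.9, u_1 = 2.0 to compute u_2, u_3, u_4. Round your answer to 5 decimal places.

1.96387, 1.96569, 1.96574

f(1.9) = -1.7679000, f(2.0) = 1.0000000
u_2 = 2.0000000 − 1.0000000·(2.0000000 − 1.9000000) / (1.0000000 − (-1.7679000)) = 2.0000000 − (0.1000000)/(2.7679000) = 1.9638715
f(1.9638715) = -0.0529033
u_3 = 1.9638715 − (-0.0529033)·(1.9638715 − 2.0000000) / (-0.0529033 − 1.0000000) = 1.9638715 − (0.0019113)/(-1.0529033) = 1.9656868
f(1.9656868) = -0.0014600
u_4 = 1.9656868 − (-0.0014600)·(1.9656868 − 1.9638715) / (-0.0014600 − (-0.0529033)) = 1.9656868 − (-0.0000027)/(0.0514433) = 1.9657383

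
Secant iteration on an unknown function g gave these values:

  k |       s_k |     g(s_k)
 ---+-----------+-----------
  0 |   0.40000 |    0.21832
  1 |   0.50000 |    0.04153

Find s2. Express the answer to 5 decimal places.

0.52349

s2 = 0.50000 − 0.04153·(0.50000 − 0.40000) / (0.04153 − 0.21832)
   = 0.50000 − (0.0041530)/(-0.1767900) = 0.5234911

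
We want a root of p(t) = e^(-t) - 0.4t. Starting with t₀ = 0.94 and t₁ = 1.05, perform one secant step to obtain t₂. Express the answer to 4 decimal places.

p(0.94) = 0.014628, p(1.05) = -0.070062
t₂ = 1.050000 − (-0.070062)·(1.050000 − 0.940000) / (-0.070062 − 0.014628) = 1.050000 − (-0.007707)/(-0.084690) = 0.958999

0.9590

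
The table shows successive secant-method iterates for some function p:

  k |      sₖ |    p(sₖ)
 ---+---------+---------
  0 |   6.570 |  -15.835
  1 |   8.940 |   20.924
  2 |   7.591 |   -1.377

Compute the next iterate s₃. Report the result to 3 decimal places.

s₃ = 7.591 − (-1.377)·(7.591 − 8.940) / (-1.377 − 20.924)
   = 7.591 − (1.85757)/(-22.30100) = 7.67430

7.674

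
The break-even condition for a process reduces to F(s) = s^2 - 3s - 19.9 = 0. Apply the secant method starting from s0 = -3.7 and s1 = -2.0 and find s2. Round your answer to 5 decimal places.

-3.13793

F(-3.7) = 4.8900000, F(-2.0) = -9.9000000
s2 = -2.0000000 − (-9.9000000)·(-2.0000000 − (-3.7000000)) / (-9.9000000 − 4.8900000) = -2.0000000 − (-16.8300000)/(-14.7900000) = -3.1379310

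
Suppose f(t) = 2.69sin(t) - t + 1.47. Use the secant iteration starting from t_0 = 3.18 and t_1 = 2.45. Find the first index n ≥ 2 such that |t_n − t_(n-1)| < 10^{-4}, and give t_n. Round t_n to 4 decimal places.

f(3.18) = -1.813290, f(2.45) = 0.735587
t_2 = 2.450000 − 0.735587·(-0.730000)/(2.548877) = 2.660673;  |Δ| = 0.210673
f(2.660673) = 0.053708
t_3 = 2.660673 − 0.053708·(0.210673)/(-0.681879) = 2.677266;  |Δ| = 0.016594
f(2.677266) = -0.002629
t_4 = 2.677266 − (-0.002629)·(0.016594)/(-0.056337) = 2.676492;  |Δ| = 0.000774
f(2.676492) = 0.000007
t_5 = 2.676492 − 0.000007·(-0.000774)/(0.002636) = 2.676494;  |Δ| = 0.000002
|t_5 − t_4| = 0.000002 < 10^{-4}

n = 5, t_n = 2.6765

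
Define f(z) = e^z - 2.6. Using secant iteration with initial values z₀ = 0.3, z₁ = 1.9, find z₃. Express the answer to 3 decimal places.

f(0.3) = -1.25014, f(1.9) = 4.08589
z₂ = 1.90000 − 4.08589·(1.90000 − 0.30000) / (4.08589 − (-1.25014)) = 1.90000 − (6.53743)/(5.33604) = 0.67485
f(0.67485) = -0.63626
z₃ = 0.67485 − (-0.63626)·(0.67485 − 1.90000) / (-0.63626 − 4.08589) = 0.67485 − (0.77951)/(-4.72215) = 0.83993

0.840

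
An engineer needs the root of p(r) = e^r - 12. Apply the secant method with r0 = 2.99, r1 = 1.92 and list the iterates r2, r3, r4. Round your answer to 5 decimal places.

2.34416, 2.52960, 2.48171

p(2.99) = 7.8856825, p(1.92) = -5.1790415
r2 = 1.9200000 − (-5.1790415)·(1.9200000 − 2.9900000) / (-5.1790415 − 7.8856825) = 1.9200000 − (5.5415744)/(-13.0647240) = 2.3441631
p(2.3441631) = -1.5754548
r3 = 2.3441631 − (-1.5754548)·(2.3441631 − 1.9200000) / (-1.5754548 − (-5.1790415)) = 2.3441631 − (-0.6682498)/(3.6035868) = 2.5296033
p(2.5296033) = 0.5485277
r4 = 2.5296033 − 0.5485277·(2.5296033 − 2.3441631) / (0.5485277 − (-1.5754548)) = 2.5296033 − (0.1017191)/(2.1239824) = 2.4817126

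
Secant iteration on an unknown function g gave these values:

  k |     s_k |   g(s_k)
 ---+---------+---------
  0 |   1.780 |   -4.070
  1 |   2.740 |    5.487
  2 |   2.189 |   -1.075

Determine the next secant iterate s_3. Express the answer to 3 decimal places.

s_3 = 2.189 − (-1.075)·(2.189 − 2.740) / (-1.075 − 5.487)
   = 2.189 − (0.59233)/(-6.56200) = 2.27927

2.279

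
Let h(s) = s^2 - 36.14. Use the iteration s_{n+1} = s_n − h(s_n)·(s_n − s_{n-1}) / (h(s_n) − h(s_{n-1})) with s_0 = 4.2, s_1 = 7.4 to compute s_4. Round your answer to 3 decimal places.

6.012

h(4.2) = -18.50000, h(7.4) = 18.62000
s_2 = 7.40000 − 18.62000·(7.40000 − 4.20000) / (18.62000 − (-18.50000)) = 7.40000 − (59.58400)/(37.12000) = 5.79483
h(5.79483) = -2.55997
s_3 = 5.79483 − (-2.55997)·(5.79483 − 7.40000) / (-2.55997 − 18.62000) = 5.79483 − (4.10920)/(-21.17997) = 5.98884
h(5.98884) = -0.27378
s_4 = 5.98884 − (-0.27378)·(5.98884 − 5.79483) / (-0.27378 − (-2.55997)) = 5.98884 − (-0.05312)/(2.28619) = 6.01208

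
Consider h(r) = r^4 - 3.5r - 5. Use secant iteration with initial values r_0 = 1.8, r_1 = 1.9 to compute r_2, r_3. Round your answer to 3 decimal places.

1.837, 1.839

h(1.8) = -0.80240, h(1.9) = 1.38210
r_2 = 1.90000 − 1.38210·(1.90000 − 1.80000) / (1.38210 − (-0.80240)) = 1.90000 − (0.13821)/(2.18450) = 1.83673
h(1.83673) = -0.04750
r_3 = 1.83673 − (-0.04750)·(1.83673 − 1.90000) / (-0.04750 − 1.38210) = 1.83673 − (0.00301)/(-1.42960) = 1.83883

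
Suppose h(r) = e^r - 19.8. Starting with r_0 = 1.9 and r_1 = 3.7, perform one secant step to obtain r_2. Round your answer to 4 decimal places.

h(1.9) = -13.114106, h(3.7) = 20.647304
r_2 = 3.700000 − 20.647304·(3.700000 − 1.900000) / (20.647304 − (-13.114106)) = 3.700000 − (37.165148)/(33.761410) = 2.599183

2.5992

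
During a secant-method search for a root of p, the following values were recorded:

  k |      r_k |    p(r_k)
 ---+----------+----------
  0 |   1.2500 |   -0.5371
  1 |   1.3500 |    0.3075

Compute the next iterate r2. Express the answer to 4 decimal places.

1.3136

r2 = 1.3500 − 0.3075·(1.3500 − 1.2500) / (0.3075 − (-0.5371))
   = 1.3500 − (0.030750)/(0.844600) = 1.313592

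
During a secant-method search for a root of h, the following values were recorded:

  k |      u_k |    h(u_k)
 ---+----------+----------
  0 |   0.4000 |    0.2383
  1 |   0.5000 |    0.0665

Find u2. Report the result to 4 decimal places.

0.5387

u2 = 0.5000 − 0.0665·(0.5000 − 0.4000) / (0.0665 − 0.2383)
   = 0.5000 − (0.006650)/(-0.171800) = 0.538708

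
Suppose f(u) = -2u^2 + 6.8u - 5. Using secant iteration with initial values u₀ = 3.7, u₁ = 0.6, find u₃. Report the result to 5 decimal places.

f(3.7) = -7.2200000, f(0.6) = -1.6400000
u₂ = 0.6000000 − (-1.6400000)·(0.6000000 − 3.7000000) / (-1.6400000 − (-7.2200000)) = 0.6000000 − (5.0840000)/(5.5800000) = -0.3111111
f(-0.3111111) = -7.3091358
u₃ = -0.3111111 − (-7.3091358)·(-0.3111111 − 0.6000000) / (-7.3091358 − (-1.6400000)) = -0.3111111 − (6.6594348)/(-5.6691358) = 0.8635714

0.86357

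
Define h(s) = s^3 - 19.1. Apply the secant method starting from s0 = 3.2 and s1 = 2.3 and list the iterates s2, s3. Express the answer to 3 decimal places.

2.603, 2.684

h(3.2) = 13.66800, h(2.3) = -6.93300
s2 = 2.30000 − (-6.93300)·(2.30000 − 3.20000) / (-6.93300 − 13.66800) = 2.30000 − (6.23970)/(-20.60100) = 2.60288
h(2.60288) = -1.46546
s3 = 2.60288 − (-1.46546)·(2.60288 − 2.30000) / (-1.46546 − (-6.93300)) = 2.60288 − (-0.44386)/(5.46754) = 2.68406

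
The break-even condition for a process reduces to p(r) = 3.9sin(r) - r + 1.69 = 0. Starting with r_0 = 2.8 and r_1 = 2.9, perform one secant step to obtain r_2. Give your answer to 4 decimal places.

2.8415

p(2.8) = 0.196454, p(2.9) = -0.276928
r_2 = 2.900000 − (-0.276928)·(2.900000 − 2.800000) / (-0.276928 − 0.196454) = 2.900000 − (-0.027693)/(-0.473381) = 2.841500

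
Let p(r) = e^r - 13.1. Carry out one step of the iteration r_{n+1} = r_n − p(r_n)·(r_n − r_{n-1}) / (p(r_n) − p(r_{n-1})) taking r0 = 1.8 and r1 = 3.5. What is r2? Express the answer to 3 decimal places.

2.243

p(1.8) = -7.05035, p(3.5) = 20.01545
r2 = 3.50000 − 20.01545·(3.50000 − 1.80000) / (20.01545 − (-7.05035)) = 3.50000 − (34.02627)/(27.06580) = 2.24283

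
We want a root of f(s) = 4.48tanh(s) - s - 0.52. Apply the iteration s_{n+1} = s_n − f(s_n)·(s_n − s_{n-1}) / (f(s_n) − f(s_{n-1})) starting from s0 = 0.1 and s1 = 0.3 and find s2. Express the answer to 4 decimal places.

f(0.1) = -0.173487, f(0.3) = 0.485081
s2 = 0.300000 − 0.485081·(0.300000 − 0.100000) / (0.485081 − (-0.173487)) = 0.300000 − (0.097016)/(0.658568) = 0.152686

0.1527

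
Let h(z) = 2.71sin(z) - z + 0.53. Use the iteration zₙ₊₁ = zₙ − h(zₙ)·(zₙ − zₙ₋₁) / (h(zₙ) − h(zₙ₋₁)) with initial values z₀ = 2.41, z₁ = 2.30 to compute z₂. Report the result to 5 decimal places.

2.38612

h(2.41) = -0.0695693, h(2.30) = 0.2508611
z₂ = 2.3000000 − 0.2508611·(2.3000000 − 2.4100000) / (0.2508611 − (-0.0695693)) = 2.3000000 − (-0.0275947)/(0.3204305) = 2.3861177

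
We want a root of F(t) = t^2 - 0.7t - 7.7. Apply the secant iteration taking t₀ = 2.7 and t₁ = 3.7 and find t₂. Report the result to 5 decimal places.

F(2.7) = -2.3000000, F(3.7) = 3.4000000
t₂ = 3.7000000 − 3.4000000·(3.7000000 − 2.7000000) / (3.4000000 − (-2.3000000)) = 3.7000000 − (3.4000000)/(5.7000000) = 3.1035088

3.10351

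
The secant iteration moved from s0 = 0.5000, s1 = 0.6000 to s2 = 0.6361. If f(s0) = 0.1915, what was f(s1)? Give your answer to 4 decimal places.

The secant line through (0.5000, 0.1915) and (0.6000, f(s1)) crosses zero at s2 = 0.6361.
So (0.5000, 0.1915), (0.6000, f(s1)), (0.6361, 0) are collinear:
f(s1) = 0.1915 · (0.6000 − 0.6361) / (0.5000 − 0.6361) = 0.1915 · (-0.036100)/(-0.136100) = 0.050795

0.0508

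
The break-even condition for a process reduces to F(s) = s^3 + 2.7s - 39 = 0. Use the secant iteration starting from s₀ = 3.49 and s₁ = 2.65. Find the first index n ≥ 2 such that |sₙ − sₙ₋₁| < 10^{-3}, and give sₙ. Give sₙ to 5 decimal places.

F(3.49) = 12.9315490, F(2.65) = -13.2353750
s₂ = 2.6500000 − (-13.2353750)·(-0.8400000)/(-26.1669240) = 3.0748766;  |Δ| = 0.4248766
F(3.0748766) = -1.6252851
s₃ = 3.0748766 − (-1.6252851)·(0.4248766)/(11.6100899) = 3.1343547;  |Δ| = 0.0594781
F(3.1343547) = 0.2552210
s₄ = 3.1343547 − 0.2552210·(0.0594781)/(1.8805061) = 3.1262824;  |Δ| = 0.0080723
F(3.1262824) = -0.0038739
s₅ = 3.1262824 − (-0.0038739)·(-0.0080723)/(-0.2590949) = 3.1264031;  |Δ| = 0.0001207
|s₅ − s₄| = 0.0001207 < 10^{-3}

n = 5, sₙ = 3.12640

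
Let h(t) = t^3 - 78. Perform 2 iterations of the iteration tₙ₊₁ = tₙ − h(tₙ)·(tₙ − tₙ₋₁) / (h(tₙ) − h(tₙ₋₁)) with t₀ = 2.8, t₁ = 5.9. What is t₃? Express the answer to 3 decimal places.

4.105

h(2.8) = -56.04800, h(5.9) = 127.37900
t₂ = 5.90000 − 127.37900·(5.90000 − 2.80000) / (127.37900 − (-56.04800)) = 5.90000 − (394.87490)/(183.42700) = 3.74724
h(3.74724) = -25.38211
t₃ = 3.74724 − (-25.38211)·(3.74724 − 5.90000) / (-25.38211 − 127.37900) = 3.74724 − (54.64168)/(-152.76111) = 4.10493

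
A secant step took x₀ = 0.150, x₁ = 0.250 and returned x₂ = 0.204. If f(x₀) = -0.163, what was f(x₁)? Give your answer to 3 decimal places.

The secant line through (0.150, -0.163) and (0.250, f(x₁)) crosses zero at x₂ = 0.204.
So (0.150, -0.163), (0.250, f(x₁)), (0.204, 0) are collinear:
f(x₁) = -0.163 · (0.250 − 0.204) / (0.150 − 0.204) = -0.163 · (0.04600)/(-0.05400) = 0.13885

0.139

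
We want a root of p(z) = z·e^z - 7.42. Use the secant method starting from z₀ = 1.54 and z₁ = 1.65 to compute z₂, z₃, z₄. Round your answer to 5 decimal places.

p(1.54) = -0.2365310, p(1.65) = 1.1715167
z₂ = 1.6500000 − 1.1715167·(1.6500000 − 1.5400000) / (1.1715167 − (-0.2365310)) = 1.6500000 − (0.1288668)/(1.4080477) = 1.5584784
p(1.5584784) = -0.0147568
z₃ = 1.5584784 − (-0.0147568)·(1.5584784 − 1.6500000) / (-0.0147568 − 1.1715167) = 1.5584784 − (0.0013506)/(-1.1862735) = 1.5596169
p(1.5596169) = -0.0009053
z₄ = 1.5596169 − (-0.0009053)·(1.5596169 − 1.5584784) / (-0.0009053 − (-0.0147568)) = 1.5596169 − (-0.0000010)/(0.0138515) = 1.5596913

1.55848, 1.55962, 1.55969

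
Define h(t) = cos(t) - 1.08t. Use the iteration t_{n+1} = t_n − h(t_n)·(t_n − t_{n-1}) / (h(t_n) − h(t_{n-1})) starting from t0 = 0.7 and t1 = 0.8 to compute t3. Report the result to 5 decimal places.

h(0.7) = 0.0088422, h(0.8) = -0.1672933
t2 = 0.8000000 − (-0.1672933)·(0.8000000 − 0.7000000) / (-0.1672933 − 0.0088422) = 0.8000000 − (-0.0167293)/(-0.1761355) = 0.7050201
h(0.7050201) = 0.0001768
t3 = 0.7050201 − 0.0001768·(0.7050201 − 0.8000000) / (0.0001768 − (-0.1672933)) = 0.7050201 − (-0.0000168)/(0.1674701) = 0.7051204

0.70512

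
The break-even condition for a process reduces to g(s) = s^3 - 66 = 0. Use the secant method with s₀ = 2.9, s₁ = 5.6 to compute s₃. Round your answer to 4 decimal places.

3.9144

g(2.9) = -41.611000, g(5.6) = 109.616000
s₂ = 5.600000 − 109.616000·(5.600000 − 2.900000) / (109.616000 − (-41.611000)) = 5.600000 − (295.963200)/(151.227000) = 3.642921
g(3.642921) = -17.655260
s₃ = 3.642921 − (-17.655260)·(3.642921 − 5.600000) / (-17.655260 − 109.616000) = 3.642921 − (34.552741)/(-127.271260) = 3.914410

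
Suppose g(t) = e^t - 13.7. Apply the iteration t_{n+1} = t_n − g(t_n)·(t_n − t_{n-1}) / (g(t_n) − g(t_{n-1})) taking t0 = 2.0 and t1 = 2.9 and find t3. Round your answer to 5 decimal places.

g(2.0) = -6.3109439, g(2.9) = 4.4741454
t2 = 2.9000000 − 4.4741454·(2.9000000 − 2.0000000) / (4.4741454 − (-6.3109439)) = 2.9000000 − (4.0267308)/(10.7850893) = 2.5266391
g(2.5266391) = -1.1886143
t3 = 2.5266391 − (-1.1886143)·(2.5266391 − 2.9000000) / (-1.1886143 − 4.4741454) = 2.5266391 − (0.4437821)/(-5.6627597) = 2.6050076

2.60501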